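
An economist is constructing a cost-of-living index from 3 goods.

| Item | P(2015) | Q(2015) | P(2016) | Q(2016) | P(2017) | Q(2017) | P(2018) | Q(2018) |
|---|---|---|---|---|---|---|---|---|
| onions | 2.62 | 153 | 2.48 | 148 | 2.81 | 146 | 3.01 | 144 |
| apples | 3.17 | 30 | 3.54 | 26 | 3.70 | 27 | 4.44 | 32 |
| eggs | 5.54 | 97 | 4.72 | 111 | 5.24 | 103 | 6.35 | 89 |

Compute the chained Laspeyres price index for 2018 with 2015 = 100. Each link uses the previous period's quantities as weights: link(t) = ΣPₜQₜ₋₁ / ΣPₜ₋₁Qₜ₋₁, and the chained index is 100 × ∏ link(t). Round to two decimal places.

Link 2015→2016:
ΣP(2016)Q(2015) = 2.48×153 + 3.54×30 + 4.72×97 = 379.44 + 106.2 + 457.84 = 943.48
ΣP(2015)Q(2015) = 2.62×153 + 3.17×30 + 5.54×97 = 400.86 + 95.1 + 537.38 = 1033.34
link = 943.48/1033.34 = 0.913039
Link 2016→2017:
ΣP(2017)Q(2016) = 2.81×148 + 3.70×26 + 5.24×111 = 415.88 + 96.2 + 581.64 = 1093.72
ΣP(2016)Q(2016) = 2.48×148 + 3.54×26 + 4.72×111 = 367.04 + 92.04 + 523.92 = 983
link = 1093.72/983 = 1.112635
Link 2017→2018:
ΣP(2018)Q(2017) = 3.01×146 + 4.44×27 + 6.35×103 = 439.46 + 119.88 + 654.05 = 1213.39
ΣP(2017)Q(2017) = 2.81×146 + 3.70×27 + 5.24×103 = 410.26 + 99.9 + 539.72 = 1049.88
link = 1213.39/1049.88 = 1.155742
Chained index = 100 × 0.913039 × 1.112635 × 1.155742 = 117.4094

117.41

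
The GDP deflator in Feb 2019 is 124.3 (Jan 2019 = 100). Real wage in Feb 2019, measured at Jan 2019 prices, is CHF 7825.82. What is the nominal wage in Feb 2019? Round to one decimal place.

Nominal = Real × (Index/100) = 7825.82 × (124.3/100)
        = 7825.82 × 1.243 = 9727.4943

9727.5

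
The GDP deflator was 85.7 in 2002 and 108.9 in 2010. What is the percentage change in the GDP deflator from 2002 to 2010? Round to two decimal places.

27.07%

Change = (108.9 − 85.7) / 85.7 × 100
       = 23.2 / 85.7 × 100 = 27.0712%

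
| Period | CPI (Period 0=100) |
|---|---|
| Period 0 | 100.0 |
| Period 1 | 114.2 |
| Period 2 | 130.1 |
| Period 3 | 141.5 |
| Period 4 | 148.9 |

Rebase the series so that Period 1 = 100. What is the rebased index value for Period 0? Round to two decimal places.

87.57

Rebased(Period 0) = 100.0 / 114.2 × 100 = 87.5657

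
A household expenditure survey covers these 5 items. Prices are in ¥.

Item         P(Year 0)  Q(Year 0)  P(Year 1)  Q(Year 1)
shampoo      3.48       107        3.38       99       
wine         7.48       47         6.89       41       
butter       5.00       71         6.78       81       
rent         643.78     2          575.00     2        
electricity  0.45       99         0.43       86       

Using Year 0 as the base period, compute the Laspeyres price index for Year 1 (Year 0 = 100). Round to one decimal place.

Laspeyres price index uses base-period quantities as weights.
ΣP(Year 1)·Q(Year 0) = 3.38×107 + 6.89×47 + 6.78×71 + 575.00×2 + 0.43×99 = 361.66 + 323.83 + 481.38 + 1150 + 42.57 = 2359.44
ΣP(Year 0)·Q(Year 0) = 3.48×107 + 7.48×47 + 5.00×71 + 643.78×2 + 0.45×99 = 372.36 + 351.56 + 355 + 1287.56 + 44.55 = 2411.03
Index = 2359.44 / 2411.03 × 100 = 97.8603

97.9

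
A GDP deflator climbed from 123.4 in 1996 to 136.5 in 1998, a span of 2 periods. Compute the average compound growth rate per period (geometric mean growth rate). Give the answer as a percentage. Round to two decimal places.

Growth factor = (136.5/123.4)^(1/2) = (1.106159)^(1/2) = 1.051741
Growth rate = 1.051741 − 1 = 0.051741 = 5.1741%

5.17%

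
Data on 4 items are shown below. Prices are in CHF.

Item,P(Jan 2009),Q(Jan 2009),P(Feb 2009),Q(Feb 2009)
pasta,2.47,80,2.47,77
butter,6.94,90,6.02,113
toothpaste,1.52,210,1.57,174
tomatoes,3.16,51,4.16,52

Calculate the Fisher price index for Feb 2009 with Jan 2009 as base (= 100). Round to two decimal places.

97.64

Laspeyres component (base-period weights):
ΣP(Feb 2009)Q(Jan 2009) = 2.47×80 + 6.02×90 + 1.57×210 + 4.16×51 = 197.6 + 541.8 + 329.7 + 212.16 = 1281.26
ΣP(Jan 2009)Q(Jan 2009) = 2.47×80 + 6.94×90 + 1.52×210 + 3.16×51 = 197.6 + 624.6 + 319.2 + 161.16 = 1302.56
L = 1281.26 / 1302.56 × 100 = 98.3648
Paasche component (current-period weights):
ΣP(Feb 2009)Q(Feb 2009) = 2.47×77 + 6.02×113 + 1.57×174 + 4.16×52 = 190.19 + 680.26 + 273.18 + 216.32 = 1359.95
ΣP(Jan 2009)Q(Feb 2009) = 2.47×77 + 6.94×113 + 1.52×174 + 3.16×52 = 190.19 + 784.22 + 264.48 + 164.32 = 1403.21
P = 1359.95 / 1403.21 × 100 = 96.9171
Fisher = √(L × P) = √(98.3648 × 96.9171) = 97.6382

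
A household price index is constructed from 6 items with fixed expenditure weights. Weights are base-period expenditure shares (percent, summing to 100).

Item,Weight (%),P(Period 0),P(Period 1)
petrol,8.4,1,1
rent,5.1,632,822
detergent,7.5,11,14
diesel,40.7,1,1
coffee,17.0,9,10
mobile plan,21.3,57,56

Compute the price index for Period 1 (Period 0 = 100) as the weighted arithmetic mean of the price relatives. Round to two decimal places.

105.09

petrol: 8.4 × (1/1) = 8.4 × 1.000000 = 8.4000
rent: 5.1 × (822/632) = 5.1 × 1.300633 = 6.6332
detergent: 7.5 × (14/11) = 7.5 × 1.272727 = 9.5455
diesel: 40.7 × (1/1) = 40.7 × 1.000000 = 40.7000
coffee: 17.0 × (10/9) = 17.0 × 1.111111 = 18.8889
mobile plan: 21.3 × (56/57) = 21.3 × 0.982456 = 20.9263
Index = Σ wᵢ·(p₁ᵢ/p₀ᵢ) = 8.4000 + 6.6332 + 9.5455 + 40.7000 + 18.8889 + 20.9263 = 105.0939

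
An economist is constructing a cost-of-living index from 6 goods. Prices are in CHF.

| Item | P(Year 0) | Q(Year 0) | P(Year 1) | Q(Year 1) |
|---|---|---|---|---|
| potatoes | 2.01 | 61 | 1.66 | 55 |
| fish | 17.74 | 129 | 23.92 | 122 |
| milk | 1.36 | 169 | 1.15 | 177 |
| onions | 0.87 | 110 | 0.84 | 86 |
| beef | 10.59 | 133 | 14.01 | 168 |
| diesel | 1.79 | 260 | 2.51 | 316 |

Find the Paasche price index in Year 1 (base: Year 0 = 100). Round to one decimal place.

130.3

Paasche price index uses current-period quantities as weights.
ΣP(Year 1)·Q(Year 1) = 1.66×55 + 23.92×122 + 1.15×177 + 0.84×86 + 14.01×168 + 2.51×316 = 91.3 + 2918.24 + 203.55 + 72.24 + 2353.68 + 793.16 = 6432.17
ΣP(Year 0)·Q(Year 1) = 2.01×55 + 17.74×122 + 1.36×177 + 0.87×86 + 10.59×168 + 1.79×316 = 110.55 + 2164.28 + 240.72 + 74.82 + 1779.12 + 565.64 = 4935.13
Index = 6432.17 / 4935.13 × 100 = 130.3344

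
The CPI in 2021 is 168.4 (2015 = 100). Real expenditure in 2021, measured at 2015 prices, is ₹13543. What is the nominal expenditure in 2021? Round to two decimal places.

Nominal = Real × (Index/100) = 13543 × (168.4/100)
        = 13543 × 1.684 = 22806.4120

22806.41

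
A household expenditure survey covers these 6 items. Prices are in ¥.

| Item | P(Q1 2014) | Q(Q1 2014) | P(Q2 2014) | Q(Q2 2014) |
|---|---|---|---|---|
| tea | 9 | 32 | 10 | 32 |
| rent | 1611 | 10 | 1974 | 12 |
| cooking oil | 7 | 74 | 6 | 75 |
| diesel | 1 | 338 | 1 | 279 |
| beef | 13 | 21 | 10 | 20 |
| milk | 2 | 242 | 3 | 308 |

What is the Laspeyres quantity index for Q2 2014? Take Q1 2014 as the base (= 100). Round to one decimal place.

118.3

Laspeyres quantity index uses base-period prices as weights.
ΣP(Q1 2014)·Q(Q2 2014) = 9×32 + 1611×12 + 7×75 + 1×279 + 13×20 + 2×308 = 288 + 19332 + 525 + 279 + 260 + 616 = 21300
ΣP(Q1 2014)·Q(Q1 2014) = 9×32 + 1611×10 + 7×74 + 1×338 + 13×21 + 2×242 = 288 + 16110 + 518 + 338 + 273 + 484 = 18011
Index = 21300 / 18011 × 100 = 118.2611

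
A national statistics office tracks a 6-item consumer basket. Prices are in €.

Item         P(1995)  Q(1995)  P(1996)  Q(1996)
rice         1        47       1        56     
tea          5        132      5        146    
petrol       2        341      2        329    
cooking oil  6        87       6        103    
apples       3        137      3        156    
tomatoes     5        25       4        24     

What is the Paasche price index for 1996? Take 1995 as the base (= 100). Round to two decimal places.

Paasche price index uses current-period quantities as weights.
ΣP(1996)·Q(1996) = 1×56 + 5×146 + 2×329 + 6×103 + 3×156 + 4×24 = 56 + 730 + 658 + 618 + 468 + 96 = 2626
ΣP(1995)·Q(1996) = 1×56 + 5×146 + 2×329 + 6×103 + 3×156 + 5×24 = 56 + 730 + 658 + 618 + 468 + 120 = 2650
Index = 2626 / 2650 × 100 = 99.0943

99.09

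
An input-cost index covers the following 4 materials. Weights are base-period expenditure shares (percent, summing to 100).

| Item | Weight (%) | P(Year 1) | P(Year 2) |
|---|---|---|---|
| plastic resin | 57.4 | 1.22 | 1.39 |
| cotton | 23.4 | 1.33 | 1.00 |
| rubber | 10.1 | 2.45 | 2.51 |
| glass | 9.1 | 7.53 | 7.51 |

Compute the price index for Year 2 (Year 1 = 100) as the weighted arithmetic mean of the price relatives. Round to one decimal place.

102.4

plastic resin: 57.4 × (1.39/1.22) = 57.4 × 1.139344 = 65.3984
cotton: 23.4 × (1.00/1.33) = 23.4 × 0.751880 = 17.5940
rubber: 10.1 × (2.51/2.45) = 10.1 × 1.024490 = 10.3473
glass: 9.1 × (7.51/7.53) = 9.1 × 0.997344 = 9.0758
Index = Σ wᵢ·(p₁ᵢ/p₀ᵢ) = 65.3984 + 17.5940 + 10.3473 + 9.0758 = 102.4155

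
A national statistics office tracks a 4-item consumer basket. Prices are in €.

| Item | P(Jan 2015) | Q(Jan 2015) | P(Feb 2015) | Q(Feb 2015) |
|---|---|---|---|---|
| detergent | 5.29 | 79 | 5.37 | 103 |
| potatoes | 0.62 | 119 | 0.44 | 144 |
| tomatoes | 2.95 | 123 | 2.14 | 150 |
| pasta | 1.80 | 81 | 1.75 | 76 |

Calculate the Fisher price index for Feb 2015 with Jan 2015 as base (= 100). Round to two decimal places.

Laspeyres component (base-period weights):
ΣP(Feb 2015)Q(Jan 2015) = 5.37×79 + 0.44×119 + 2.14×123 + 1.75×81 = 424.23 + 52.36 + 263.22 + 141.75 = 881.56
ΣP(Jan 2015)Q(Jan 2015) = 5.29×79 + 0.62×119 + 2.95×123 + 1.80×81 = 417.91 + 73.78 + 362.85 + 145.8 = 1000.34
L = 881.56 / 1000.34 × 100 = 88.1260
Paasche component (current-period weights):
ΣP(Feb 2015)Q(Feb 2015) = 5.37×103 + 0.44×144 + 2.14×150 + 1.75×76 = 553.11 + 63.36 + 321 + 133 = 1070.47
ΣP(Jan 2015)Q(Feb 2015) = 5.29×103 + 0.62×144 + 2.95×150 + 1.80×76 = 544.87 + 89.28 + 442.5 + 136.8 = 1213.45
P = 1070.47 / 1213.45 × 100 = 88.2171
Fisher = √(L × P) = √(88.1260 × 88.2171) = 88.1715

88.17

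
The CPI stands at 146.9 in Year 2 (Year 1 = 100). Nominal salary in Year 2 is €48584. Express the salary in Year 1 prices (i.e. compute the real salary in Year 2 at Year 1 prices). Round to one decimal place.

Real = Nominal ÷ (Index/100) = 48584 ÷ (146.9/100)
     = 48584 ÷ 1.469 = 33072.8387

33072.8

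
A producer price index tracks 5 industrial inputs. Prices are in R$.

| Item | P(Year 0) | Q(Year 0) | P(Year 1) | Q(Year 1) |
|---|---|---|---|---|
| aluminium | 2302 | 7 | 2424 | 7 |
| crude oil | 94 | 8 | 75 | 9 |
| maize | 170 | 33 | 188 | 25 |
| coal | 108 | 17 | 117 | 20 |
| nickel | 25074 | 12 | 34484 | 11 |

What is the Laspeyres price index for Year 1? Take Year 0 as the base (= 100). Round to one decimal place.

Laspeyres price index uses base-period quantities as weights.
ΣP(Year 1)·Q(Year 0) = 2424×7 + 75×8 + 188×33 + 117×17 + 34484×12 = 16968 + 600 + 6204 + 1989 + 413808 = 439569
ΣP(Year 0)·Q(Year 0) = 2302×7 + 94×8 + 170×33 + 108×17 + 25074×12 = 16114 + 752 + 5610 + 1836 + 300888 = 325200
Index = 439569 / 325200 × 100 = 135.1688

135.2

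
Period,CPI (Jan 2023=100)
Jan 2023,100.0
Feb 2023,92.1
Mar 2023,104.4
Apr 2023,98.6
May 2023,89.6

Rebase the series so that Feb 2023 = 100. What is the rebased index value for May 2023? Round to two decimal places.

97.29

Rebased(May 2023) = 89.6 / 92.1 × 100 = 97.2856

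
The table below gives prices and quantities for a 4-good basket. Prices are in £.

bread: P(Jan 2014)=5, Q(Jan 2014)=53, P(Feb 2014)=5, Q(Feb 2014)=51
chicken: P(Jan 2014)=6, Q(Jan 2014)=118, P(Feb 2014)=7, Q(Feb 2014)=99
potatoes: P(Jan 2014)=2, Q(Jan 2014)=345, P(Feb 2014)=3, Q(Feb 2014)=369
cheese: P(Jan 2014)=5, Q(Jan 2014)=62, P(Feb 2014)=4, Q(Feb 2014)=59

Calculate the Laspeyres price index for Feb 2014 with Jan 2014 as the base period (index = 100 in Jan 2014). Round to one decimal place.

Laspeyres price index uses base-period quantities as weights.
ΣP(Feb 2014)·Q(Jan 2014) = 5×53 + 7×118 + 3×345 + 4×62 = 265 + 826 + 1035 + 248 = 2374
ΣP(Jan 2014)·Q(Jan 2014) = 5×53 + 6×118 + 2×345 + 5×62 = 265 + 708 + 690 + 310 = 1973
Index = 2374 / 1973 × 100 = 120.3244

120.3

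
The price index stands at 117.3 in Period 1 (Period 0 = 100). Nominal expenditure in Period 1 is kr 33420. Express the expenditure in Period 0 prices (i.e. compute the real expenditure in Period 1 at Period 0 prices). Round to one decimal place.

Real = Nominal ÷ (Index/100) = 33420 ÷ (117.3/100)
     = 33420 ÷ 1.173 = 28491.0486

28491.0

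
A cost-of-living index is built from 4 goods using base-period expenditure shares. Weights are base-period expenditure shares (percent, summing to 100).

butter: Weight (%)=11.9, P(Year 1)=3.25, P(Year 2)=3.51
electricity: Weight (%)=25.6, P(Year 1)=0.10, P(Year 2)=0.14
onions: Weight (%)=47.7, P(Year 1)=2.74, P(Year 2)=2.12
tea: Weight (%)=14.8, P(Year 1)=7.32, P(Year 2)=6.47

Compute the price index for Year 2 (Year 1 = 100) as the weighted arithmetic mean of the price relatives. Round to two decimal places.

98.68

butter: 11.9 × (3.51/3.25) = 11.9 × 1.080000 = 12.8520
electricity: 25.6 × (0.14/0.10) = 25.6 × 1.400000 = 35.8400
onions: 47.7 × (2.12/2.74) = 47.7 × 0.773723 = 36.9066
tea: 14.8 × (6.47/7.32) = 14.8 × 0.883880 = 13.0814
Index = Σ wᵢ·(p₁ᵢ/p₀ᵢ) = 12.8520 + 35.8400 + 36.9066 + 13.0814 = 98.6800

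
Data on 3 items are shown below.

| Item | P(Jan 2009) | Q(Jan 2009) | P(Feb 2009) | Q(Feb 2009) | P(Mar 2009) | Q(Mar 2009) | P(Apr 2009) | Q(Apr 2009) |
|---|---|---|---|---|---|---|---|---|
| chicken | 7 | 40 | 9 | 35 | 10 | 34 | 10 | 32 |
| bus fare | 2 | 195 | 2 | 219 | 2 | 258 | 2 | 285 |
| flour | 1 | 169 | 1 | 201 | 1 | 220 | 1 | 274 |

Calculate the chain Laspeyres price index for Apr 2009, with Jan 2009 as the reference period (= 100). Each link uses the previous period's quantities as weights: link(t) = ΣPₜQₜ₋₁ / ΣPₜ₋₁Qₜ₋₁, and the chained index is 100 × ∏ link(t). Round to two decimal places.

113.55

Link Jan 2009→Feb 2009:
ΣP(Feb 2009)Q(Jan 2009) = 9×40 + 2×195 + 1×169 = 360 + 390 + 169 = 919
ΣP(Jan 2009)Q(Jan 2009) = 7×40 + 2×195 + 1×169 = 280 + 390 + 169 = 839
link = 919/839 = 1.095352
Link Feb 2009→Mar 2009:
ΣP(Mar 2009)Q(Feb 2009) = 10×35 + 2×219 + 1×201 = 350 + 438 + 201 = 989
ΣP(Feb 2009)Q(Feb 2009) = 9×35 + 2×219 + 1×201 = 315 + 438 + 201 = 954
link = 989/954 = 1.036688
Link Mar 2009→Apr 2009:
ΣP(Apr 2009)Q(Mar 2009) = 10×34 + 2×258 + 1×220 = 340 + 516 + 220 = 1076
ΣP(Mar 2009)Q(Mar 2009) = 10×34 + 2×258 + 1×220 = 340 + 516 + 220 = 1076
link = 1076/1076 = 1.000000
Chained index = 100 × 1.095352 × 1.036688 × 1.000000 = 113.5537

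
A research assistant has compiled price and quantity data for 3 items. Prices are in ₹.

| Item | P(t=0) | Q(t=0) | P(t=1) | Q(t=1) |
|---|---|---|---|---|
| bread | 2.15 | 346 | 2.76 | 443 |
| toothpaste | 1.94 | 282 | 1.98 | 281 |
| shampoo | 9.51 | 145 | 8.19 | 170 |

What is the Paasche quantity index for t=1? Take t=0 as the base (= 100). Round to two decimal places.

Paasche quantity index uses current-period prices as weights.
ΣP(t=1)·Q(t=1) = 2.76×443 + 1.98×281 + 8.19×170 = 1222.68 + 556.38 + 1392.3 = 3171.36
ΣP(t=1)·Q(t=0) = 2.76×346 + 1.98×282 + 8.19×145 = 954.96 + 558.36 + 1187.55 = 2700.87
Index = 3171.36 / 2700.87 × 100 = 117.4199

117.42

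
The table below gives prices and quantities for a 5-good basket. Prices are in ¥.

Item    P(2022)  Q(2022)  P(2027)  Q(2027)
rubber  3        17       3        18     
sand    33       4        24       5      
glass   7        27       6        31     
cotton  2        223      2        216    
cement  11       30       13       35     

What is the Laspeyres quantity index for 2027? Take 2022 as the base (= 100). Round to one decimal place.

Laspeyres quantity index uses base-period prices as weights.
ΣP(2022)·Q(2027) = 3×18 + 33×5 + 7×31 + 2×216 + 11×35 = 54 + 165 + 217 + 432 + 385 = 1253
ΣP(2022)·Q(2022) = 3×17 + 33×4 + 7×27 + 2×223 + 11×30 = 51 + 132 + 189 + 446 + 330 = 1148
Index = 1253 / 1148 × 100 = 109.1463

109.1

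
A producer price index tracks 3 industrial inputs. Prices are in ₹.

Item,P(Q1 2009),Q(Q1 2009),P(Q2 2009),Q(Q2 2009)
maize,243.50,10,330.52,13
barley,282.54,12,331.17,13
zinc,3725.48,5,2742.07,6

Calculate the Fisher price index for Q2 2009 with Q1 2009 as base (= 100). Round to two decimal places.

85.83

Laspeyres component (base-period weights):
ΣP(Q2 2009)Q(Q1 2009) = 330.52×10 + 331.17×12 + 2742.07×5 = 3305.2 + 3974.04 + 13710.35 = 20989.59
ΣP(Q1 2009)Q(Q1 2009) = 243.50×10 + 282.54×12 + 3725.48×5 = 2435 + 3390.48 + 18627.4 = 24452.88
L = 20989.59 / 24452.88 × 100 = 85.8369
Paasche component (current-period weights):
ΣP(Q2 2009)Q(Q2 2009) = 330.52×13 + 331.17×13 + 2742.07×6 = 4296.76 + 4305.21 + 16452.42 = 25054.39
ΣP(Q1 2009)Q(Q2 2009) = 243.50×13 + 282.54×13 + 3725.48×6 = 3165.5 + 3673.02 + 22352.88 = 29191.4
P = 25054.39 / 29191.4 × 100 = 85.8280
Fisher = √(L × P) = √(85.8369 × 85.8280) = 85.8324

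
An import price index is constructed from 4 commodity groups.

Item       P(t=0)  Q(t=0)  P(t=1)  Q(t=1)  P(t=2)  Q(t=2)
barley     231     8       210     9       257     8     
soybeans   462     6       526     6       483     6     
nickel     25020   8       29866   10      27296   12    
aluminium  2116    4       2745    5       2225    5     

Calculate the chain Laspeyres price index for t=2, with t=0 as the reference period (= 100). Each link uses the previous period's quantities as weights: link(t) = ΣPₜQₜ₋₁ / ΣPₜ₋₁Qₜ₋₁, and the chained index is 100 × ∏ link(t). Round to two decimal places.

Link t=0→t=1:
ΣP(t=1)Q(t=0) = 210×8 + 526×6 + 29866×8 + 2745×4 = 1680 + 3156 + 238928 + 10980 = 254744
ΣP(t=0)Q(t=0) = 231×8 + 462×6 + 25020×8 + 2116×4 = 1848 + 2772 + 200160 + 8464 = 213244
link = 254744/213244 = 1.194613
Link t=1→t=2:
ΣP(t=2)Q(t=1) = 257×9 + 483×6 + 27296×10 + 2225×5 = 2313 + 2898 + 272960 + 11125 = 289296
ΣP(t=1)Q(t=1) = 210×9 + 526×6 + 29866×10 + 2745×5 = 1890 + 3156 + 298660 + 13725 = 317431
link = 289296/317431 = 0.911367
Chained index = 100 × 1.194613 × 0.911367 = 108.8730

108.87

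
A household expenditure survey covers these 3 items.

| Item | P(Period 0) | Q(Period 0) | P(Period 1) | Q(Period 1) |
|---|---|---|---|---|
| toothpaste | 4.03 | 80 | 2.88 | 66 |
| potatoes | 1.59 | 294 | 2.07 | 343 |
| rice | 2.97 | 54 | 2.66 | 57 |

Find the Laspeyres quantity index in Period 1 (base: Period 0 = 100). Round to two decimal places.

103.20

Laspeyres quantity index uses base-period prices as weights.
ΣP(Period 0)·Q(Period 1) = 4.03×66 + 1.59×343 + 2.97×57 = 265.98 + 545.37 + 169.29 = 980.64
ΣP(Period 0)·Q(Period 0) = 4.03×80 + 1.59×294 + 2.97×54 = 322.4 + 467.46 + 160.38 = 950.24
Index = 980.64 / 950.24 × 100 = 103.1992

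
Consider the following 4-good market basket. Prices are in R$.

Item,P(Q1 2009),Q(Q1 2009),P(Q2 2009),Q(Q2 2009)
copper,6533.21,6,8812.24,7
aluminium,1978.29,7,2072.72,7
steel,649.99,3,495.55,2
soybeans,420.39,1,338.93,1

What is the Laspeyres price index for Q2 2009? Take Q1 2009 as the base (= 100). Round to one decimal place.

Laspeyres price index uses base-period quantities as weights.
ΣP(Q2 2009)·Q(Q1 2009) = 8812.24×6 + 2072.72×7 + 495.55×3 + 338.93×1 = 52873.44 + 14509.04 + 1486.65 + 338.93 = 69208.06
ΣP(Q1 2009)·Q(Q1 2009) = 6533.21×6 + 1978.29×7 + 649.99×3 + 420.39×1 = 39199.26 + 13848.03 + 1949.97 + 420.39 = 55417.65
Index = 69208.06 / 55417.65 × 100 = 124.8845

124.9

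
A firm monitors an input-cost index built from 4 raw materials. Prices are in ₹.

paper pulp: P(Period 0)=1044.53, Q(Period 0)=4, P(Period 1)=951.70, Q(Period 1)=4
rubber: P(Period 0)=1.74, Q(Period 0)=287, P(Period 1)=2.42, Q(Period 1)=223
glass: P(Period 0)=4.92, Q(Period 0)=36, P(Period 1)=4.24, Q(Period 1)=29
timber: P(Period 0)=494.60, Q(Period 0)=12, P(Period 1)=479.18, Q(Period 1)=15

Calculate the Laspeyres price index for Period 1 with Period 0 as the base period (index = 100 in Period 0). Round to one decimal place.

Laspeyres price index uses base-period quantities as weights.
ΣP(Period 1)·Q(Period 0) = 951.70×4 + 2.42×287 + 4.24×36 + 479.18×12 = 3806.8 + 694.54 + 152.64 + 5750.16 = 10404.14
ΣP(Period 0)·Q(Period 0) = 1044.53×4 + 1.74×287 + 4.92×36 + 494.60×12 = 4178.12 + 499.38 + 177.12 + 5935.2 = 10789.82
Index = 10404.14 / 10789.82 × 100 = 96.4255

96.4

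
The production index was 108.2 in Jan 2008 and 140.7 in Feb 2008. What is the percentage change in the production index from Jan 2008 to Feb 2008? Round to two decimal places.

30.04%

Change = (140.7 − 108.2) / 108.2 × 100
       = 32.5 / 108.2 × 100 = 30.0370%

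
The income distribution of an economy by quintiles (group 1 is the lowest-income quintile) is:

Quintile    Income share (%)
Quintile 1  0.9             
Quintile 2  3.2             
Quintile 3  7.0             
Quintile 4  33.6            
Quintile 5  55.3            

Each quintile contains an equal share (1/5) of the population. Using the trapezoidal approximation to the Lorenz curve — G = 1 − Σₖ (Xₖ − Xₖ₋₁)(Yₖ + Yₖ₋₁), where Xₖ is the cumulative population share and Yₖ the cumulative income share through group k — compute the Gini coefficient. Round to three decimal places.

0.557

Cumulative income shares Yₖ: 0.0090, 0.0410, 0.1110, 0.4470, 1.0000
Σ (Xₖ−Xₖ₋₁)(Yₖ+Yₖ₋₁) = (1/5)(0.0090+0.0000) + (1/5)(0.0410+0.0090) + (1/5)(0.1110+0.0410) + (1/5)(0.4470+0.1110) + (1/5)(1.0000+0.4470)
  = 0.0018 + 0.0100 + 0.0304 + 0.1116 + 0.2894 = 0.4432
G = 1 − 0.4432 = 0.5568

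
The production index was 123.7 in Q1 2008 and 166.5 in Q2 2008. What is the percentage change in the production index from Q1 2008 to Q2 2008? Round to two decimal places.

34.60%

Change = (166.5 − 123.7) / 123.7 × 100
       = 42.8 / 123.7 × 100 = 34.5998%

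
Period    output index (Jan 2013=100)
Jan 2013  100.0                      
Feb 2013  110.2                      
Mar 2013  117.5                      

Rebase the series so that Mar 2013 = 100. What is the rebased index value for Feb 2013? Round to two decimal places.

93.79

Rebased(Feb 2013) = 110.2 / 117.5 × 100 = 93.7872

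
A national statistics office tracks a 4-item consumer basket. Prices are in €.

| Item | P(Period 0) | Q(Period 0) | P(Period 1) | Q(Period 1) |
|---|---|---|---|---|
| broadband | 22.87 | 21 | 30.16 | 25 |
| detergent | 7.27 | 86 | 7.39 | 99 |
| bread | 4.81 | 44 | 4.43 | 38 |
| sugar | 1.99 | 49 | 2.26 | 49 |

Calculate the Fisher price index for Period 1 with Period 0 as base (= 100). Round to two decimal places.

111.79

Laspeyres component (base-period weights):
ΣP(Period 1)Q(Period 0) = 30.16×21 + 7.39×86 + 4.43×44 + 2.26×49 = 633.36 + 635.54 + 194.92 + 110.74 = 1574.56
ΣP(Period 0)Q(Period 0) = 22.87×21 + 7.27×86 + 4.81×44 + 1.99×49 = 480.27 + 625.22 + 211.64 + 97.51 = 1414.64
L = 1574.56 / 1414.64 × 100 = 111.3046
Paasche component (current-period weights):
ΣP(Period 1)Q(Period 1) = 30.16×25 + 7.39×99 + 4.43×38 + 2.26×49 = 754 + 731.61 + 168.34 + 110.74 = 1764.69
ΣP(Period 0)Q(Period 1) = 22.87×25 + 7.27×99 + 4.81×38 + 1.99×49 = 571.75 + 719.73 + 182.78 + 97.51 = 1571.77
P = 1764.69 / 1571.77 × 100 = 112.2741
Fisher = √(L × P) = √(111.3046 × 112.2741) = 111.7883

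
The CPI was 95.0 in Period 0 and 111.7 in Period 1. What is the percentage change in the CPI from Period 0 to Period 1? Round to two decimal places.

17.58%

Change = (111.7 − 95.0) / 95.0 × 100
       = 16.7 / 95.0 × 100 = 17.5789%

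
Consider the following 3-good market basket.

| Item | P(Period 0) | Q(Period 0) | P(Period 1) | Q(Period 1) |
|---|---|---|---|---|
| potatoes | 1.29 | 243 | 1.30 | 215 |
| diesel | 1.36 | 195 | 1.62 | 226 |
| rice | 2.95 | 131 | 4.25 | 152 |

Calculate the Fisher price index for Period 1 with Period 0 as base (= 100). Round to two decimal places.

Laspeyres component (base-period weights):
ΣP(Period 1)Q(Period 0) = 1.30×243 + 1.62×195 + 4.25×131 = 315.9 + 315.9 + 556.75 = 1188.55
ΣP(Period 0)Q(Period 0) = 1.29×243 + 1.36×195 + 2.95×131 = 313.47 + 265.2 + 386.45 = 965.12
L = 1188.55 / 965.12 × 100 = 123.1505
Paasche component (current-period weights):
ΣP(Period 1)Q(Period 1) = 1.30×215 + 1.62×226 + 4.25×152 = 279.5 + 366.12 + 646 = 1291.62
ΣP(Period 0)Q(Period 1) = 1.29×215 + 1.36×226 + 2.95×152 = 277.35 + 307.36 + 448.4 = 1033.11
P = 1291.62 / 1033.11 × 100 = 125.0225
Fisher = √(L × P) = √(123.1505 × 125.0225) = 124.0830

124.08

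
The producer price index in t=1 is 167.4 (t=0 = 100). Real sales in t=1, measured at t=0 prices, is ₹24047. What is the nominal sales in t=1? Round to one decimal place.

40254.7

Nominal = Real × (Index/100) = 24047 × (167.4/100)
        = 24047 × 1.674 = 40254.6780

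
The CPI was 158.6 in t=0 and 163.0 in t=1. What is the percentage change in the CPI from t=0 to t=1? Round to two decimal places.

Change = (163.0 − 158.6) / 158.6 × 100
       = 4.4 / 158.6 × 100 = 2.7743%

2.77%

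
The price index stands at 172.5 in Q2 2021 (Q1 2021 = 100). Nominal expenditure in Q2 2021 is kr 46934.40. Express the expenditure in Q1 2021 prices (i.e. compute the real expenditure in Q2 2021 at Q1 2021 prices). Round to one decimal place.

27208.3

Real = Nominal ÷ (Index/100) = 46934.40 ÷ (172.5/100)
     = 46934.40 ÷ 1.725 = 27208.3478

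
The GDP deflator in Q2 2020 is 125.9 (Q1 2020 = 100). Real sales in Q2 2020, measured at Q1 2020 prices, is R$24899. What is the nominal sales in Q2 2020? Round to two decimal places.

Nominal = Real × (Index/100) = 24899 × (125.9/100)
        = 24899 × 1.259 = 31347.8410

31347.84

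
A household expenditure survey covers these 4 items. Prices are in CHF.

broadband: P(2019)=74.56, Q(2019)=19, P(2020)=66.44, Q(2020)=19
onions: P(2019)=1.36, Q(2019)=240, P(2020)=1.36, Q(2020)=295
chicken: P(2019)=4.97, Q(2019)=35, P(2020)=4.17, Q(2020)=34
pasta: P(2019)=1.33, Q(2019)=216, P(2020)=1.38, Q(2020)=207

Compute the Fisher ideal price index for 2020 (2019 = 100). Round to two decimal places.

Laspeyres component (base-period weights):
ΣP(2020)Q(2019) = 66.44×19 + 1.36×240 + 4.17×35 + 1.38×216 = 1262.36 + 326.4 + 145.95 + 298.08 = 2032.79
ΣP(2019)Q(2019) = 74.56×19 + 1.36×240 + 4.97×35 + 1.33×216 = 1416.64 + 326.4 + 173.95 + 287.28 = 2204.27
L = 2032.79 / 2204.27 × 100 = 92.2206
Paasche component (current-period weights):
ΣP(2020)Q(2020) = 66.44×19 + 1.36×295 + 4.17×34 + 1.38×207 = 1262.36 + 401.2 + 141.78 + 285.66 = 2091
ΣP(2019)Q(2020) = 74.56×19 + 1.36×295 + 4.97×34 + 1.33×207 = 1416.64 + 401.2 + 168.98 + 275.31 = 2262.13
P = 2091 / 2262.13 × 100 = 92.4350
Fisher = √(L × P) = √(92.2206 × 92.4350) = 92.3277

92.33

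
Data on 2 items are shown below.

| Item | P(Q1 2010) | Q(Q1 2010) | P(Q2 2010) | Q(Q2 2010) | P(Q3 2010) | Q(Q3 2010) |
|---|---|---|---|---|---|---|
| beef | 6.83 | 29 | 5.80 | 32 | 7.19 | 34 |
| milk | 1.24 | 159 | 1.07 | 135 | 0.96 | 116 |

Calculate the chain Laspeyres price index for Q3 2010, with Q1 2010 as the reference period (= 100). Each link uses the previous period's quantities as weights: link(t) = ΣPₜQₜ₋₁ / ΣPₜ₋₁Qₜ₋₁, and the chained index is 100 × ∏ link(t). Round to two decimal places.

Link Q1 2010→Q2 2010:
ΣP(Q2 2010)Q(Q1 2010) = 5.80×29 + 1.07×159 = 168.2 + 170.13 = 338.33
ΣP(Q1 2010)Q(Q1 2010) = 6.83×29 + 1.24×159 = 198.07 + 197.16 = 395.23
link = 338.33/395.23 = 0.856033
Link Q2 2010→Q3 2010:
ΣP(Q3 2010)Q(Q2 2010) = 7.19×32 + 0.96×135 = 230.08 + 129.6 = 359.68
ΣP(Q2 2010)Q(Q2 2010) = 5.80×32 + 1.07×135 = 185.6 + 144.45 = 330.05
link = 359.68/330.05 = 1.089774
Chained index = 100 × 0.856033 × 1.089774 = 93.2883

93.29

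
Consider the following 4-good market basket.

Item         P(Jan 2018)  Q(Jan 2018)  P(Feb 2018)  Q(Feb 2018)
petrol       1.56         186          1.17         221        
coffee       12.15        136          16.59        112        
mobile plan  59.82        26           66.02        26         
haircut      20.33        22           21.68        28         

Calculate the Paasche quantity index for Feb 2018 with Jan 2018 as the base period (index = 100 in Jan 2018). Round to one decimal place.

95.1

Paasche quantity index uses current-period prices as weights.
ΣP(Feb 2018)·Q(Feb 2018) = 1.17×221 + 16.59×112 + 66.02×26 + 21.68×28 = 258.57 + 1858.08 + 1716.52 + 607.04 = 4440.21
ΣP(Feb 2018)·Q(Jan 2018) = 1.17×186 + 16.59×136 + 66.02×26 + 21.68×22 = 217.62 + 2256.24 + 1716.52 + 476.96 = 4667.34
Index = 4440.21 / 4667.34 × 100 = 95.1336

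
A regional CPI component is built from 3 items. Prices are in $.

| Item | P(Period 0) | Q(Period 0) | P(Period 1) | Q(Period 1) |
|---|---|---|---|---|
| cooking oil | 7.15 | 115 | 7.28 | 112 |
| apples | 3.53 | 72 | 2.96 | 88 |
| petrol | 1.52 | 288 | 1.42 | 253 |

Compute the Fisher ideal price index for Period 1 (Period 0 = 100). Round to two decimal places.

96.15

Laspeyres component (base-period weights):
ΣP(Period 1)Q(Period 0) = 7.28×115 + 2.96×72 + 1.42×288 = 837.2 + 213.12 + 408.96 = 1459.28
ΣP(Period 0)Q(Period 0) = 7.15×115 + 3.53×72 + 1.52×288 = 822.25 + 254.16 + 437.76 = 1514.17
L = 1459.28 / 1514.17 × 100 = 96.3749
Paasche component (current-period weights):
ΣP(Period 1)Q(Period 1) = 7.28×112 + 2.96×88 + 1.42×253 = 815.36 + 260.48 + 359.26 = 1435.1
ΣP(Period 0)Q(Period 1) = 7.15×112 + 3.53×88 + 1.52×253 = 800.8 + 310.64 + 384.56 = 1496
P = 1435.1 / 1496 × 100 = 95.9291
Fisher = √(L × P) = √(96.3749 × 95.9291) = 96.1518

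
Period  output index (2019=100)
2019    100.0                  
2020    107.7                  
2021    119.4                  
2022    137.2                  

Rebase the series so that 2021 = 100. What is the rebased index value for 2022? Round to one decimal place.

114.9

Rebased(2022) = 137.2 / 119.4 × 100 = 114.9079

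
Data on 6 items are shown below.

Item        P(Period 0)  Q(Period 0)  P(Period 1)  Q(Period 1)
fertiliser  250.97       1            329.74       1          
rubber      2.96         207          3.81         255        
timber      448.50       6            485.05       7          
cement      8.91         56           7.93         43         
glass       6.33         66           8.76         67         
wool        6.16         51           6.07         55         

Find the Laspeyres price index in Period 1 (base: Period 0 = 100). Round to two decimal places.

112.01

Laspeyres price index uses base-period quantities as weights.
ΣP(Period 1)·Q(Period 0) = 329.74×1 + 3.81×207 + 485.05×6 + 7.93×56 + 8.76×66 + 6.07×51 = 329.74 + 788.67 + 2910.3 + 444.08 + 578.16 + 309.57 = 5360.52
ΣP(Period 0)·Q(Period 0) = 250.97×1 + 2.96×207 + 448.50×6 + 8.91×56 + 6.33×66 + 6.16×51 = 250.97 + 612.72 + 2691 + 498.96 + 417.78 + 314.16 = 4785.59
Index = 5360.52 / 4785.59 × 100 = 112.0138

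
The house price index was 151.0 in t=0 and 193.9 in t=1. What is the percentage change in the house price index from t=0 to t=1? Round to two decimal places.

Change = (193.9 − 151.0) / 151.0 × 100
       = 42.9 / 151.0 × 100 = 28.4106%

28.41%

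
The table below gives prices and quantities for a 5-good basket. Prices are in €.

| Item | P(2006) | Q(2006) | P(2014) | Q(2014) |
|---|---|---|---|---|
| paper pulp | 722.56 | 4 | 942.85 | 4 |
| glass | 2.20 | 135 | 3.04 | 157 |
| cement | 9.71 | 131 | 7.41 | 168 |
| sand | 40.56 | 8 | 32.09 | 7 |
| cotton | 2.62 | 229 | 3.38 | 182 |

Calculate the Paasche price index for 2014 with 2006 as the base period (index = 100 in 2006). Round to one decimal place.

Paasche price index uses current-period quantities as weights.
ΣP(2014)·Q(2014) = 942.85×4 + 3.04×157 + 7.41×168 + 32.09×7 + 3.38×182 = 3771.4 + 477.28 + 1244.88 + 224.63 + 615.16 = 6333.35
ΣP(2006)·Q(2014) = 722.56×4 + 2.20×157 + 9.71×168 + 40.56×7 + 2.62×182 = 2890.24 + 345.4 + 1631.28 + 283.92 + 476.84 = 5627.68
Index = 6333.35 / 5627.68 × 100 = 112.5393

112.5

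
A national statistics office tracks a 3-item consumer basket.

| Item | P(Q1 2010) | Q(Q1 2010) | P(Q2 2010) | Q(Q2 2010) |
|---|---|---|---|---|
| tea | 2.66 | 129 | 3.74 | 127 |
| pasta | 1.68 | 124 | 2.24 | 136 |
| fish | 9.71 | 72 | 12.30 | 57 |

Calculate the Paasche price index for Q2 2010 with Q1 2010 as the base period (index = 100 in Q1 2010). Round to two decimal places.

Paasche price index uses current-period quantities as weights.
ΣP(Q2 2010)·Q(Q2 2010) = 3.74×127 + 2.24×136 + 12.30×57 = 474.98 + 304.64 + 701.1 = 1480.72
ΣP(Q1 2010)·Q(Q2 2010) = 2.66×127 + 1.68×136 + 9.71×57 = 337.82 + 228.48 + 553.47 = 1119.77
Index = 1480.72 / 1119.77 × 100 = 132.2343

132.23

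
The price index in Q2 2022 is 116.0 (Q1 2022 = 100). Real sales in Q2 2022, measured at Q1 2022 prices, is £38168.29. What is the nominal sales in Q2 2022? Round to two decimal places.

44275.22

Nominal = Real × (Index/100) = 38168.29 × (116.0/100)
        = 38168.29 × 1.160 = 44275.2164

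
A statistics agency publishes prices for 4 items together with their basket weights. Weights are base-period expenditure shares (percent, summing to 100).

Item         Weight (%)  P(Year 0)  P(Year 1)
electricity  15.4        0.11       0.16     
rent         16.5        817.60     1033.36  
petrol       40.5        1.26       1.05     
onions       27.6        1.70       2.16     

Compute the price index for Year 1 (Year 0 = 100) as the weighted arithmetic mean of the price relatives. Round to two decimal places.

electricity: 15.4 × (0.16/0.11) = 15.4 × 1.454545 = 22.4000
rent: 16.5 × (1033.36/817.60) = 16.5 × 1.263894 = 20.8543
petrol: 40.5 × (1.05/1.26) = 40.5 × 0.833333 = 33.7500
onions: 27.6 × (2.16/1.70) = 27.6 × 1.270588 = 35.0682
Index = Σ wᵢ·(p₁ᵢ/p₀ᵢ) = 22.4000 + 20.8543 + 33.7500 + 35.0682 = 112.0725

112.07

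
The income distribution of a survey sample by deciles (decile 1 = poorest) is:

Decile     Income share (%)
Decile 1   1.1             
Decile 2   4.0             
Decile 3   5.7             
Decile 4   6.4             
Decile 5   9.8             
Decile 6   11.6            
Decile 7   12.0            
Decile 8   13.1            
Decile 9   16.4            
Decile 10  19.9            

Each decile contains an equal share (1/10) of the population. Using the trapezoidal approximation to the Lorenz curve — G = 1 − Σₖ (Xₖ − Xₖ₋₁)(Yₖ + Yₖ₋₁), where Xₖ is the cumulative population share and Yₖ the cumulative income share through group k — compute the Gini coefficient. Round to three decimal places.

0.312

Cumulative income shares Yₖ: 0.0110, 0.0510, 0.1080, 0.1720, 0.2700, 0.3860, 0.5060, 0.6370, 0.8010, 1.0000
Σ (Xₖ−Xₖ₋₁)(Yₖ+Yₖ₋₁) = (1/10)(0.0110+0.0000) + (1/10)(0.0510+0.0110) + (1/10)(0.1080+0.0510) + (1/10)(0.1720+0.1080) + (1/10)(0.2700+0.1720) + (1/10)(0.3860+0.2700) + (1/10)(0.5060+0.3860) + (1/10)(0.6370+0.5060) + (1/10)(0.8010+0.6370) + (1/10)(1.0000+0.8010)
  = 0.0011 + 0.0062 + 0.0159 + 0.0280 + 0.0442 + 0.0656 + 0.0892 + 0.1143 + 0.1438 + 0.1801 = 0.6884
G = 1 − 0.6884 = 0.3116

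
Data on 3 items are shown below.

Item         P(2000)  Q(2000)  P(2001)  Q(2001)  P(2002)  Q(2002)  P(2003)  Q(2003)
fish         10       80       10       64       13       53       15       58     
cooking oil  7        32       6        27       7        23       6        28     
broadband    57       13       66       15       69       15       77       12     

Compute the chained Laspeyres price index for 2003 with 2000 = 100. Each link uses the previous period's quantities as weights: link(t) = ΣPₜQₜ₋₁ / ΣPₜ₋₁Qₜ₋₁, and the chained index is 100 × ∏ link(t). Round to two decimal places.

Link 2000→2001:
ΣP(2001)Q(2000) = 10×80 + 6×32 + 66×13 = 800 + 192 + 858 = 1850
ΣP(2000)Q(2000) = 10×80 + 7×32 + 57×13 = 800 + 224 + 741 = 1765
link = 1850/1765 = 1.048159
Link 2001→2002:
ΣP(2002)Q(2001) = 13×64 + 7×27 + 69×15 = 832 + 189 + 1035 = 2056
ΣP(2001)Q(2001) = 10×64 + 6×27 + 66×15 = 640 + 162 + 990 = 1792
link = 2056/1792 = 1.147321
Link 2002→2003:
ΣP(2003)Q(2002) = 15×53 + 6×23 + 77×15 = 795 + 138 + 1155 = 2088
ΣP(2002)Q(2002) = 13×53 + 7×23 + 69×15 = 689 + 161 + 1035 = 1885
link = 2088/1885 = 1.107692
Chained index = 100 × 1.048159 × 1.147321 × 1.107692 = 133.2083

133.21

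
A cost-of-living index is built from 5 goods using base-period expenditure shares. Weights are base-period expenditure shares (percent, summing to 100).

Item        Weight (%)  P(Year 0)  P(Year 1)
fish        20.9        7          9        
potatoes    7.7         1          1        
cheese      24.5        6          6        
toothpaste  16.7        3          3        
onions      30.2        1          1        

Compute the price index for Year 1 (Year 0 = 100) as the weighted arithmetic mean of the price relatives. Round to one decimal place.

fish: 20.9 × (9/7) = 20.9 × 1.285714 = 26.8714
potatoes: 7.7 × (1/1) = 7.7 × 1.000000 = 7.7000
cheese: 24.5 × (6/6) = 24.5 × 1.000000 = 24.5000
toothpaste: 16.7 × (3/3) = 16.7 × 1.000000 = 16.7000
onions: 30.2 × (1/1) = 30.2 × 1.000000 = 30.2000
Index = Σ wᵢ·(p₁ᵢ/p₀ᵢ) = 26.8714 + 7.7000 + 24.5000 + 16.7000 + 30.2000 = 105.9714

106.0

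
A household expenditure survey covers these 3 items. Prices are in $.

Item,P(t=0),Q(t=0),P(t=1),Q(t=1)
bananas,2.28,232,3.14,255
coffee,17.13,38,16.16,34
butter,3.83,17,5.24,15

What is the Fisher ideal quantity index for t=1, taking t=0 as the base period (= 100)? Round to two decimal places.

Laspeyres component (base-period weights):
ΣP(t=0)Q(t=1) = 2.28×255 + 17.13×34 + 3.83×15 = 581.4 + 582.42 + 57.45 = 1221.27
ΣP(t=0)Q(t=0) = 2.28×232 + 17.13×38 + 3.83×17 = 528.96 + 650.94 + 65.11 = 1245.01
L = 1221.27 / 1245.01 × 100 = 98.0932
Paasche component (current-period weights):
ΣP(t=1)Q(t=1) = 3.14×255 + 16.16×34 + 5.24×15 = 800.7 + 549.44 + 78.6 = 1428.74
ΣP(t=1)Q(t=0) = 3.14×232 + 16.16×38 + 5.24×17 = 728.48 + 614.08 + 89.08 = 1431.64
P = 1428.74 / 1431.64 × 100 = 99.7974
Fisher = √(L × P) = √(98.0932 × 99.7974) = 98.9416

98.94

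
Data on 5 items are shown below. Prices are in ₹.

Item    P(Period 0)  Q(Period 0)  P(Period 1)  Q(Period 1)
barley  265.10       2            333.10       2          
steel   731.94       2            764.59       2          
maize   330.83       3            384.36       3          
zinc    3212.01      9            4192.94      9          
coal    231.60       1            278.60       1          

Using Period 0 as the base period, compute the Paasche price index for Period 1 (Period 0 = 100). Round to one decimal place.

128.8

Paasche price index uses current-period quantities as weights.
ΣP(Period 1)·Q(Period 1) = 333.10×2 + 764.59×2 + 384.36×3 + 4192.94×9 + 278.60×1 = 666.2 + 1529.18 + 1153.08 + 37736.46 + 278.6 = 41363.52
ΣP(Period 0)·Q(Period 1) = 265.10×2 + 731.94×2 + 330.83×3 + 3212.01×9 + 231.60×1 = 530.2 + 1463.88 + 992.49 + 28908.09 + 231.6 = 32126.26
Index = 41363.52 / 32126.26 × 100 = 128.7530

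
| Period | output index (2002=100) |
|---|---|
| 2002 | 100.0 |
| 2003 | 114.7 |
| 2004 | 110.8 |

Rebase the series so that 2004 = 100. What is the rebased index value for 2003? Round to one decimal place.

103.5

Rebased(2003) = 114.7 / 110.8 × 100 = 103.5199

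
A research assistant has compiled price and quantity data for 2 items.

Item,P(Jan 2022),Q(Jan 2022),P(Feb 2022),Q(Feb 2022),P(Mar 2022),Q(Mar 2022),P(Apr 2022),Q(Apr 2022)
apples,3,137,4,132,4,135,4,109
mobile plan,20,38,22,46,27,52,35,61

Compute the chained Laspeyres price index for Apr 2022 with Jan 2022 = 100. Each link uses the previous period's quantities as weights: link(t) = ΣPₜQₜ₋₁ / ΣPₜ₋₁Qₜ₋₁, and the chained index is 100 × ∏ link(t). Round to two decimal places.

164.91

Link Jan 2022→Feb 2022:
ΣP(Feb 2022)Q(Jan 2022) = 4×137 + 22×38 = 548 + 836 = 1384
ΣP(Jan 2022)Q(Jan 2022) = 3×137 + 20×38 = 411 + 760 = 1171
link = 1384/1171 = 1.181896
Link Feb 2022→Mar 2022:
ΣP(Mar 2022)Q(Feb 2022) = 4×132 + 27×46 = 528 + 1242 = 1770
ΣP(Feb 2022)Q(Feb 2022) = 4×132 + 22×46 = 528 + 1012 = 1540
link = 1770/1540 = 1.149351
Link Mar 2022→Apr 2022:
ΣP(Apr 2022)Q(Mar 2022) = 4×135 + 35×52 = 540 + 1820 = 2360
ΣP(Mar 2022)Q(Mar 2022) = 4×135 + 27×52 = 540 + 1404 = 1944
link = 2360/1944 = 1.213992
Chained index = 100 × 1.181896 × 1.149351 × 1.213992 = 164.9102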